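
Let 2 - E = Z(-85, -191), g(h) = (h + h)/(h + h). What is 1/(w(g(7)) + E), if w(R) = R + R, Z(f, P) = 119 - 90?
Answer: -1/25 ≈ -0.040000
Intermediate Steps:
g(h) = 1 (g(h) = (2*h)/((2*h)) = (2*h)*(1/(2*h)) = 1)
Z(f, P) = 29
E = -27 (E = 2 - 1*29 = 2 - 29 = -27)
w(R) = 2*R
1/(w(g(7)) + E) = 1/(2*1 - 27) = 1/(2 - 27) = 1/(-25) = -1/25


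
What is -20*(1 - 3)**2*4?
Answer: -320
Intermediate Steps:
-20*(1 - 3)**2*4 = -20*(-2)**2*4 = -20*4*4 = -80*4 = -320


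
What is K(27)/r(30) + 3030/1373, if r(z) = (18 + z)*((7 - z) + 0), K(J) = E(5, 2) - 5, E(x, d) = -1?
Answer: 558893/252632 ≈ 2.2123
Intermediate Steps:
K(J) = -6 (K(J) = -1 - 5 = -6)
r(z) = (7 - z)*(18 + z) (r(z) = (18 + z)*(7 - z) = (7 - z)*(18 + z))
K(27)/r(30) + 3030/1373 = -6/(126 - 1*30² - 11*30) + 3030/1373 = -6/(126 - 1*900 - 330) + 3030*(1/1373) = -6/(126 - 900 - 330) + 3030/1373 = -6/(-1104) + 3030/1373 = -6*(-1/1104) + 3030/1373 = 1/184 + 3030/1373 = 558893/252632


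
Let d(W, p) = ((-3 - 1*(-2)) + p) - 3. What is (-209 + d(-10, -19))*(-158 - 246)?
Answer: 93728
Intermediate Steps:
d(W, p) = -4 + p (d(W, p) = ((-3 + 2) + p) - 3 = (-1 + p) - 3 = -4 + p)
(-209 + d(-10, -19))*(-158 - 246) = (-209 + (-4 - 19))*(-158 - 246) = (-209 - 23)*(-404) = -232*(-404) = 93728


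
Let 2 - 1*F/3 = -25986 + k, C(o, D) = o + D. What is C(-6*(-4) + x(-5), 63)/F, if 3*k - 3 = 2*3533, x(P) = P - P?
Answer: 87/70895 ≈ 0.0012272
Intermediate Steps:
x(P) = 0
k = 7069/3 (k = 1 + (2*3533)/3 = 1 + (1/3)*7066 = 1 + 7066/3 = 7069/3 ≈ 2356.3)
C(o, D) = D + o
F = 70895 (F = 6 - 3*(-25986 + 7069/3) = 6 - 3*(-70889/3) = 6 + 70889 = 70895)
C(-6*(-4) + x(-5), 63)/F = (63 + (-6*(-4) + 0))/70895 = (63 + (24 + 0))*(1/70895) = (63 + 24)*(1/70895) = 87*(1/70895) = 87/70895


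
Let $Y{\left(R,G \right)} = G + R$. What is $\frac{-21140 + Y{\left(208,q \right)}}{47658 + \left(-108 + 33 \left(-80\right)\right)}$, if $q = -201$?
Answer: $- \frac{21133}{44910} \approx -0.47056$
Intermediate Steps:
$\frac{-21140 + Y{\left(208,q \right)}}{47658 + \left(-108 + 33 \left(-80\right)\right)} = \frac{-21140 + \left(-201 + 208\right)}{47658 + \left(-108 + 33 \left(-80\right)\right)} = \frac{-21140 + 7}{47658 - 2748} = - \frac{21133}{47658 - 2748} = - \frac{21133}{44910}$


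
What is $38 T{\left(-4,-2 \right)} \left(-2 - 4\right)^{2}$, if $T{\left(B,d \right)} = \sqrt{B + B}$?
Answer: $2736 i \sqrt{2} \approx 3869.3 i$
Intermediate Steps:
$T{\left(B,d \right)} = \sqrt{2} \sqrt{B}$ ($T{\left(B,d \right)} = \sqrt{2 B} = \sqrt{2} \sqrt{B}$)
$38 T{\left(-4,-2 \right)} \left(-2 - 4\right)^{2} = 38 \sqrt{2} \sqrt{-4} \left(-2 - 4\right)^{2} = 38 \sqrt{2} \cdot 2 i \left(-6\right)^{2} = 38 \cdot 2 i \sqrt{2} \cdot 36 = 76 i \sqrt{2} \cdot 36 = 2736 i \sqrt{2}$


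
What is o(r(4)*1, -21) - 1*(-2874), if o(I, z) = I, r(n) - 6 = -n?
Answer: 2876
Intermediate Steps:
r(n) = 6 - n
o(r(4)*1, -21) - 1*(-2874) = (6 - 1*4)*1 - 1*(-2874) = (6 - 4)*1 + 2874 = 2*1 + 2874 = 2 + 2874 = 2876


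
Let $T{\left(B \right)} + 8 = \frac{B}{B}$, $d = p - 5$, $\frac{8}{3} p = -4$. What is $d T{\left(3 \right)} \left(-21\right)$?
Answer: $- \frac{1911}{2} \approx -955.5$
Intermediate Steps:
$p = - \frac{3}{2}$ ($p = \frac{3}{8} \left(-4\right) = - \frac{3}{2} \approx -1.5$)
$d = - \frac{13}{2}$ ($d = - \frac{3}{2} - 5 = - \frac{13}{2} \approx -6.5$)
$T{\left(B \right)} = -7$ ($T{\left(B \right)} = -8 + \frac{B}{B} = -8 + 1 = -7$)
$d T{\left(3 \right)} \left(-21\right) = \left(- \frac{13}{2}\right) \left(-7\right) \left(-21\right) = \frac{91}{2} \left(-21\right) = - \frac{1911}{2}$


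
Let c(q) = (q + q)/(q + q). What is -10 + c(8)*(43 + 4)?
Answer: 37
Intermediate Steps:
c(q) = 1 (c(q) = (2*q)/((2*q)) = (2*q)*(1/(2*q)) = 1)
-10 + c(8)*(43 + 4) = -10 + 1*(43 + 4) = -10 + 1*47 = -10 + 47 = 37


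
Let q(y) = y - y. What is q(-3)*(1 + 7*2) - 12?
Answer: -12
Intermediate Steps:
q(y) = 0
q(-3)*(1 + 7*2) - 12 = 0*(1 + 7*2) - 12 = 0*(1 + 14) - 12 = 0*15 - 12 = 0 - 12 = -12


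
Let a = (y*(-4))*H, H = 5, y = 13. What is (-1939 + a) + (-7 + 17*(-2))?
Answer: -2240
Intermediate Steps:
a = -260 (a = (13*(-4))*5 = -52*5 = -260)
(-1939 + a) + (-7 + 17*(-2)) = (-1939 - 260) + (-7 + 17*(-2)) = -2199 + (-7 - 34) = -2199 - 41 = -2240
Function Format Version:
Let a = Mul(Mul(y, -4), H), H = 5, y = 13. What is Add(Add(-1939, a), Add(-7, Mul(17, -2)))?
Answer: -2240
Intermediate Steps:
a = -260 (a = Mul(Mul(13, -4), 5) = Mul(-52, 5) = -260)
Add(Add(-1939, a), Add(-7, Mul(17, -2))) = Add(Add(-1939, -260), Add(-7, Mul(17, -2))) = Add(-2199, Add(-7, -34)) = Add(-2199, -41) = -2240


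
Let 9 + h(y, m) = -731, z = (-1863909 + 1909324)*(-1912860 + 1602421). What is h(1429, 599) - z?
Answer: 14098586445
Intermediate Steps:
z = -14098587185 (z = 45415*(-310439) = -14098587185)
h(y, m) = -740 (h(y, m) = -9 - 731 = -740)
h(1429, 599) - z = -740 - 1*(-14098587185) = -740 + 14098587185 = 14098586445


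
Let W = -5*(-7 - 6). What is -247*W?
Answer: -16055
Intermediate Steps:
W = 65 (W = -5*(-13) = 65)
-247*W = -247*65 = -16055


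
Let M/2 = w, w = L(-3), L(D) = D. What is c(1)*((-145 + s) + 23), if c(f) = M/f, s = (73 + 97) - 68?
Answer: 120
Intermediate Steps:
w = -3
s = 102 (s = 170 - 68 = 102)
M = -6 (M = 2*(-3) = -6)
c(f) = -6/f
c(1)*((-145 + s) + 23) = (-6/1)*((-145 + 102) + 23) = (-6*1)*(-43 + 23) = -6*(-20) = 120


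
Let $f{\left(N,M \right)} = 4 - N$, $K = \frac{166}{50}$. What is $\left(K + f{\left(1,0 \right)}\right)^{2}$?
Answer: $\frac{24964}{625} \approx 39.942$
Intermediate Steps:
$K = \frac{83}{25}$ ($K = 166 \cdot \frac{1}{50} = \frac{83}{25} \approx 3.32$)
$\left(K + f{\left(1,0 \right)}\right)^{2} = \left(\frac{83}{25} + \left(4 - 1\right)\right)^{2} = \left(\frac{83}{25} + 3\right)^{2} = \left(\frac{158}{25}\right)^{2} = \frac{24964}{625}$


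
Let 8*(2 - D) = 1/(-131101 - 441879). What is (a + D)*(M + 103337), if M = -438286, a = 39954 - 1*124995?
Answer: 130564851805607291/4583840 ≈ 2.8484e+10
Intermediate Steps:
a = -85041 (a = 39954 - 124995 = -85041)
D = 9167681/4583840 (D = 2 - 1/(8*(-131101 - 441879)) = 2 - 1/8/(-572980) = 2 - 1/8*(-1/572980) = 2 + 1/4583840 = 9167681/4583840 ≈ 2.0000)
(a + D)*(M + 103337) = (-85041 + 9167681/4583840)*(-438286 + 103337) = -389805169759/4583840*(-334949) = 130564851805607291/4583840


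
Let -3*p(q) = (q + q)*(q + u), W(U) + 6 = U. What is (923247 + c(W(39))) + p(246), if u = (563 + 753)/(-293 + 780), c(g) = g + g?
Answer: 429790079/487 ≈ 8.8253e+5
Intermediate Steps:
W(U) = -6 + U
c(g) = 2*g
u = 1316/487 ≈ 2.7023
p(q) = -2*q*(1316/487 + q)/3 (p(q) = -(q + q)*(q + 1316/487)/3 = -2*q*(1316/487 + q)/3)
(923247 + c(W(39))) + p(246) = (923247 + 2*(-6 + 39)) - 2/1461*246*(1316 + 487*246) = (923247 + 2*33) - 2/1461*246*(1316 + 119802) = (923247 + 66) - 2/1461*246*121118 = 923313 - 19863352/487 = 429790079/487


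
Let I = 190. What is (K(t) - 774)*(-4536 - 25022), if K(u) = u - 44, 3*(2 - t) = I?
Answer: 77974004/3 ≈ 2.5991e+7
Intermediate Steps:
t = -184/3 (t = 2 - 1/3*190 = 2 - 190/3 = -184/3 ≈ -61.333)
K(u) = -44 + u
(K(t) - 774)*(-4536 - 25022) = ((-44 - 184/3) - 774)*(-4536 - 25022) = (-316/3 - 774)*(-29558) = -2638/3*(-29558) = 77974004/3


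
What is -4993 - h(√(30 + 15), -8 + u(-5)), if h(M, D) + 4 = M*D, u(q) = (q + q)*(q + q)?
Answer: -4989 - 276*√5 ≈ -5606.2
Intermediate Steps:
u(q) = 4*q² (u(q) = (2*q)*(2*q) = 4*q²)
h(M, D) = -4 + D*M (h(M, D) = -4 + M*D = -4 + D*M)
-4993 - h(√(30 + 15), -8 + u(-5)) = -4993 - (-4 + (-8 + 4*(-5)²)*√(30 + 15)) = -4993 - (-4 + (-8 + 4*25)*√45) = -4993 - (-4 + (-8 + 100)*(3*√5)) = -4993 - (-4 + 92*(3*√5)) = -4993 - (-4 + 276*√5) = -4993 + (4 - 276*√5) = -4989 - 276*√5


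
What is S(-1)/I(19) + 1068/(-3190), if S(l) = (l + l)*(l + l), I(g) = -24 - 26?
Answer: -3308/7975 ≈ -0.41480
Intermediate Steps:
I(g) = -50
S(l) = 4*l² (S(l) = (2*l)*(2*l) = 4*l²)
S(-1)/I(19) + 1068/(-3190) = (4*(-1)²)/(-50) + 1068/(-3190) = (4*1)*(-1/50) + 1068*(-1/3190) = 4*(-1/50) - 534/1595 = -2/25 - 534/1595 = -3308/7975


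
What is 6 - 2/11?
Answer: 64/11 ≈ 5.8182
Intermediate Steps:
6 - 2/11 = 64/11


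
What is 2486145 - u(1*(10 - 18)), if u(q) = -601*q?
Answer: 2481337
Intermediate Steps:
2486145 - u(1*(10 - 18)) = 2486145 - (-601)*1*(10 - 18) = 2486145 - (-601)*1*(-8) = 2486145 - (-601)*(-8) = 2486145 - 1*4808 = 2486145 - 4808 = 2481337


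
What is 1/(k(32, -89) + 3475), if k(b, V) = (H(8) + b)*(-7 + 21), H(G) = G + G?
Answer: 1/4147 ≈ 0.00024114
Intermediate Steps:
H(G) = 2*G
k(b, V) = 224 + 14*b (k(b, V) = (2*8 + b)*(-7 + 21) = (16 + b)*14 = 224 + 14*b)
1/(k(32, -89) + 3475) = 1/((224 + 14*32) + 3475) = 1/((224 + 448) + 3475) = 1/(672 + 3475) = 1/4147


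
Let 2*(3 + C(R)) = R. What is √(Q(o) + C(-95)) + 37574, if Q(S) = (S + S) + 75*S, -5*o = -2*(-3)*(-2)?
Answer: 37574 + √13430/10 ≈ 37586.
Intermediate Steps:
C(R) = -3 + R/2
o = 12/5 (o = -(-2*(-3))*(-2)/5 = -6*(-2)/5 = -⅕*(-12) = 12/5 ≈ 2.4000)
Q(S) = 77*S (Q(S) = 2*S + 75*S = 77*S)
√(Q(o) + C(-95)) + 37574 = √(77*(12/5) + (-3 + (½)*(-95))) + 37574 = √(924/5 + (-3 - 95/2)) + 37574 = √(924/5 - 101/2) + 37574 = √(1343/10) + 37574 = √13430/10 + 37574 = 37574 + √13430/10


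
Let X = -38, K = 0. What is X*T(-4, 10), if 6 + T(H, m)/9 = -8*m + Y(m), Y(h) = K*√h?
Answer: 29412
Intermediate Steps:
Y(h) = 0 (Y(h) = 0*√h = 0)
T(H, m) = -54 - 72*m (T(H, m) = -54 + 9*(-8*m + 0) = -54 + 9*(-8*m) = -54 - 72*m)
X*T(-4, 10) = -38*(-54 - 72*10) = -38*(-54 - 720) = -38*(-774) = 29412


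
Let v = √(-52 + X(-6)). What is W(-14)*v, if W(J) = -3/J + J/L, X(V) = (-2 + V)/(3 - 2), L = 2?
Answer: -95*I*√15/7 ≈ -52.562*I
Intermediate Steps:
X(V) = -2 + V (X(V) = (-2 + V)/1 = (-2 + V)*1 = -2 + V)
v = 2*I*√15 (v = √(-52 + (-2 - 6)) = √(-52 - 8) = √(-60) = 2*I*√15 ≈ 7.746*I)
W(J) = J/2 - 3/J (W(J) = -3/J + J/2 = J/2 - 3/J)
W(-14)*v = ((½)*(-14) - 3/(-14))*(2*I*√15) = (-7 - 3*(-1/14))*(2*I*√15) = (-7 + 3/14)*(2*I*√15) = -95*I*√15/7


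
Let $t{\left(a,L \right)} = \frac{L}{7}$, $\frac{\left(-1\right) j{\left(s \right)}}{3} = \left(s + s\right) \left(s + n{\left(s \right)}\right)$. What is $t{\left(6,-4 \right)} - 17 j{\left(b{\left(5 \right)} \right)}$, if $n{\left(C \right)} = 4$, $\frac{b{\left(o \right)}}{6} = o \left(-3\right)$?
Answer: $\frac{5526356}{7} \approx 7.8948 \cdot 10^{5}$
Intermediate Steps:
$b{\left(o \right)} = - 18 o$ ($b{\left(o \right)} = 6 o \left(-3\right) = 6 \left(- 3 o\right) = - 18 o$)
$j{\left(s \right)} = - 6 s \left(4 + s\right)$ ($j{\left(s \right)} = - 3 \left(s + s\right) \left(s + 4\right) = - 3 \cdot 2 s \left(4 + s\right) = - 6 s \left(4 + s\right)$)
$t{\left(a,L \right)} = \frac{L}{7}$
$t{\left(6,-4 \right)} - 17 j{\left(b{\left(5 \right)} \right)} = \frac{1}{7} \left(-4\right) - 17 \left(- 6 \left(\left(-18\right) 5\right) \left(4 - 90\right)\right) = - \frac{4}{7} - 17 \left(\left(-6\right) \left(-90\right) \left(4 - 90\right)\right) = - \frac{4}{7} - 17 \left(\left(-6\right) \left(-90\right) \left(-86\right)\right) = - \frac{4}{7} - -789480 = - \frac{4}{7} + 789480 = \frac{5526356}{7}$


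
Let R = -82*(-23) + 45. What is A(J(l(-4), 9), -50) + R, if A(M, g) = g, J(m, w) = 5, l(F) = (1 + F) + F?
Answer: 1881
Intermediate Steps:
l(F) = 1 + 2*F
R = 1931 (R = 1886 + 45 = 1931)
A(J(l(-4), 9), -50) + R = -50 + 1931 = 1881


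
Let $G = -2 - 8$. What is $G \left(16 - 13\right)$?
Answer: $-30$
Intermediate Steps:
$G = -10$ ($G = -2 - 8 = -10$)
$G \left(16 - 13\right) = - 10 \left(16 - 13\right) = \left(-10\right) 3 = -30$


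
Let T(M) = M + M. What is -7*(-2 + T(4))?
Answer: -42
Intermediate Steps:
T(M) = 2*M
-7*(-2 + T(4)) = -7*(-2 + 2*4) = -7*(-2 + 8) = -7*6 = -42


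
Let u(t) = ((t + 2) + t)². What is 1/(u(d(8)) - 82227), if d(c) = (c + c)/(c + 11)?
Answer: -361/29679047 ≈ -1.2163e-5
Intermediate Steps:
d(c) = 2*c/(11 + c) (d(c) = (2*c)/(11 + c) = 2*c/(11 + c))
u(t) = (2 + 2*t)² (u(t) = ((2 + t) + t)² = (2 + 2*t)²)
1/(u(d(8)) - 82227) = 1/(4*(1 + 2*8/(11 + 8))² - 82227) = 1/(4*(1 + 2*8/19)² - 82227) = 1/(4*(1 + 2*8*(1/19))² - 82227) = 1/(4*(1 + 16/19)² - 82227) = 1/(4*(35/19)² - 82227) = 1/(4*(1225/361) - 82227) = 1/(4900/361 - 82227) = 1/(-29679047/361) = -361/29679047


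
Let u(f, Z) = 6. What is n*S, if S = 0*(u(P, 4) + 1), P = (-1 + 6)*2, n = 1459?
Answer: 0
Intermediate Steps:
P = 10 (P = 5*2 = 10)
S = 0 (S = 0*(6 + 1) = 0*7 = 0)
n*S = 1459*0 = 0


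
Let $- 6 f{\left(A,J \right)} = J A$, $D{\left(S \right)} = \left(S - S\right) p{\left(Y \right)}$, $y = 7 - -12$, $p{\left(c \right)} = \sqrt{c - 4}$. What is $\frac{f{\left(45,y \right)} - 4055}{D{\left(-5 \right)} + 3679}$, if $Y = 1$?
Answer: $- \frac{8395}{7358} \approx -1.1409$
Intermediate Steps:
$p{\left(c \right)} = \sqrt{-4 + c}$
$y = 19$ ($y = 7 + 12 = 19$)
$D{\left(S \right)} = 0$ ($D{\left(S \right)} = \left(S - S\right) \sqrt{-4 + 1} = 0 \sqrt{-3} = 0 i \sqrt{3} = 0$)
$f{\left(A,J \right)} = - \frac{A J}{6}$ ($f{\left(A,J \right)} = - \frac{J A}{6} = - \frac{A J}{6}$)
$\frac{f{\left(45,y \right)} - 4055}{D{\left(-5 \right)} + 3679} = \frac{\left(- \frac{1}{6}\right) 45 \cdot 19 - 4055}{0 + 3679} = \frac{- \frac{285}{2} - 4055}{3679} = \left(- \frac{8395}{2}\right) \frac{1}{3679} = - \frac{8395}{7358}$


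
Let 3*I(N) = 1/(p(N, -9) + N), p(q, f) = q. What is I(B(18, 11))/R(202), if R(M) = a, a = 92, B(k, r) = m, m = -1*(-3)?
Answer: 1/1656 ≈ 0.00060386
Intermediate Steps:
m = 3
B(k, r) = 3
R(M) = 92
I(N) = 1/(6*N) (I(N) = 1/(3*(N + N)) = 1/(3*((2*N))) = (1/(2*N))/3 = 1/(6*N))
I(B(18, 11))/R(202) = ((⅙)/3)/92 = ((⅙)*(⅓))*(1/92) = (1/18)*(1/92) = 1/1656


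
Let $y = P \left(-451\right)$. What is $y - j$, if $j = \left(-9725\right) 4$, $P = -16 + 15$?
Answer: $39351$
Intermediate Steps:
$P = -1$
$j = -38900$
$y = 451$ ($y = \left(-1\right) \left(-451\right) = 451$)
$y - j = 451 - -38900 = 451 + 38900 = 39351$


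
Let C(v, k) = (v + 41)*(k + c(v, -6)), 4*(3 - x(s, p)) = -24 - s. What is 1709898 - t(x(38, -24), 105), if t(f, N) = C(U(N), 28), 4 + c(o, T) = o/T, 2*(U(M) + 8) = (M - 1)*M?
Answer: 6569372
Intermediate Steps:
U(M) = -8 + M*(-1 + M)/2 (U(M) = -8 + ((M - 1)*M)/2 = -8 + ((-1 + M)*M)/2 = -8 + (M*(-1 + M))/2 = -8 + M*(-1 + M)/2)
c(o, T) = -4 + o/T
x(s, p) = 9 + s/4 (x(s, p) = 3 - (-24 - s)/4 = 3 + (6 + s/4) = 9 + s/4)
C(v, k) = (41 + v)*(-4 + k - v/6) (C(v, k) = (v + 41)*(k + (-4 + v/(-6))) = (41 + v)*(k + (-4 + v*(-⅙))) = (41 + v)*(k + (-4 - v/6)) = (41 + v)*(-4 + k - v/6))
t(f, N) = 2540/3 - 103*N/12 - (-8 + N²/2 - N/2)²/6 + 103*N²/12 (t(f, N) = -164 + 41*28 - 65*(-8 + N²/2 - N/2)/6 - (-8 + N²/2 - N/2)²/6 + 28*(-8 + N²/2 - N/2) = -164 + 1148 + (260/3 - 65*N²/12 + 65*N/12) - (-8 + N²/2 - N/2)²/6 + (-224 - 14*N + 14*N²) = 2540/3 - 103*N/12 - (-8 + N²/2 - N/2)²/6 + 103*N²/12)
1709898 - t(x(38, -24), 105) = 1709898 - (836 - 119/12*105 - 1/24*105⁴ + (1/12)*105³ + (79/8)*105²) = 1709898 - (836 - 4165/4 - 1/24*121550625 + (1/12)*1157625 + (79/8)*11025) = 1709898 - (836 - 4165/4 - 40516875/8 + 385875/4 + 870975/8) = 1709898 - 1*(-4859474) = 1709898 + 4859474 = 6569372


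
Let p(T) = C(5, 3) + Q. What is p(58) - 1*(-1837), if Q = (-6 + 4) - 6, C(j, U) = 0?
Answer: 1829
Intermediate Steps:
Q = -8 (Q = -2 - 6 = -8)
p(T) = -8 (p(T) = 0 - 8 = -8)
p(58) - 1*(-1837) = -8 - 1*(-1837) = -8 + 1837 = 1829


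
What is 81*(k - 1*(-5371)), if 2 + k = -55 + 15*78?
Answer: 525204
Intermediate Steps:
k = 1113 (k = -2 + (-55 + 15*78) = -2 + (-55 + 1170) = -2 + 1115 = 1113)
81*(k - 1*(-5371)) = 81*(1113 - 1*(-5371)) = 81*(1113 + 5371) = 81*6484 = 525204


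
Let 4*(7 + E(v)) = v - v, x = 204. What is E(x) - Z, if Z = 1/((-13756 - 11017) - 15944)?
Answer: -285018/40717 ≈ -7.0000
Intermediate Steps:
E(v) = -7 (E(v) = -7 + (v - v)/4 = -7 + (1/4)*0 = -7 + 0 = -7)
Z = -1/40717 (Z = 1/(-24773 - 15944) = 1/(-40717) = -1/40717 ≈ -2.4560e-5)
E(x) - Z = -7 - 1*(-1/40717) = -7 + 1/40717 = -285018/40717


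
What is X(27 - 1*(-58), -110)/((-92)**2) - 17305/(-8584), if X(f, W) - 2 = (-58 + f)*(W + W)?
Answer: 746076/567617 ≈ 1.3144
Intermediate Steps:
X(f, W) = 2 + 2*W*(-58 + f) (X(f, W) = 2 + (-58 + f)*(W + W) = 2 + (-58 + f)*(2*W) = 2 + 2*W*(-58 + f))
X(27 - 1*(-58), -110)/((-92)**2) - 17305/(-8584) = (2 - 116*(-110) + 2*(-110)*(27 - 1*(-58)))/((-92)**2) - 17305/(-8584) = (2 + 12760 + 2*(-110)*(27 + 58))/8464 - 17305*(-1/8584) = (2 + 12760 + 2*(-110)*85)*(1/8464) + 17305/8584 = (2 + 12760 - 18700)*(1/8464) + 17305/8584 = -5938*1/8464 + 17305/8584 = -2969/4232 + 17305/8584 = 746076/567617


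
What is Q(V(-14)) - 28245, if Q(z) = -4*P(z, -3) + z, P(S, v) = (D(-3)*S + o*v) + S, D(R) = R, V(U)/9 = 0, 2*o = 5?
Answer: -28215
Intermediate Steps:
o = 5/2 (o = (1/2)*5 = 5/2 ≈ 2.5000)
V(U) = 0 (V(U) = 9*0 = 0)
P(S, v) = -2*S + 5*v/2 (P(S, v) = (-3*S + 5*v/2) + S = -2*S + 5*v/2)
Q(z) = 30 + 9*z (Q(z) = -4*(-2*z + (5/2)*(-3)) + z = -4*(-2*z - 15/2) + z = -4*(-15/2 - 2*z) + z = (30 + 8*z) + z = 30 + 9*z)
Q(V(-14)) - 28245 = (30 + 9*0) - 28245 = (30 + 0) - 28245 = 30 - 28245 = -28215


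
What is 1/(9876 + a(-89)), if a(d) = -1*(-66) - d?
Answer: 1/10031 ≈ 9.9691e-5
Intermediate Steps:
a(d) = 66 - d
1/(9876 + a(-89)) = 1/(9876 + (66 - 1*(-89))) = 1/(9876 + (66 + 89)) = 1/(9876 + 155) = 1/10031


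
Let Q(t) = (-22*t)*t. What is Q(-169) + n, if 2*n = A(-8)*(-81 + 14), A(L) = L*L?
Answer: -630486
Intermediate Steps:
A(L) = L²
Q(t) = -22*t²
n = -2144 (n = ((-8)²*(-81 + 14))/2 = (64*(-67))/2 = (½)*(-4288) = -2144)
Q(-169) + n = -22*(-169)² - 2144 = -22*28561 - 2144 = -628342 - 2144 = -630486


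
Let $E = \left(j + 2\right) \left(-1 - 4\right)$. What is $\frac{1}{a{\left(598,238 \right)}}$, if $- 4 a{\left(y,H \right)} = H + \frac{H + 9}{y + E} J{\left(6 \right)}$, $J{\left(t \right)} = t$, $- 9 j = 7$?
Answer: $- \frac{5327}{320291} \approx -0.016632$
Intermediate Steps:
$j = - \frac{7}{9}$ ($j = \left(- \frac{1}{9}\right) 7 = - \frac{7}{9} \approx -0.77778$)
$E = - \frac{55}{9}$ ($E = \left(- \frac{7}{9} + 2\right) \left(-1 - 4\right) = \frac{11}{9} \left(-5\right) = - \frac{55}{9} \approx -6.1111$)
$a{\left(y,H \right)} = - \frac{H}{4} - \frac{3 \left(9 + H\right)}{2 \left(- \frac{55}{9} + y\right)}$ ($a{\left(y,H \right)} = - \frac{H + \frac{H + 9}{y - \frac{55}{9}} \cdot 6}{4} = - \frac{H + \frac{9 + H}{- \frac{55}{9} + y} 6}{4} = - \frac{H + \frac{6 \left(9 + H\right)}{- \frac{55}{9} + y}}{4} = - \frac{H}{4} - \frac{3 \left(9 + H\right)}{2 \left(- \frac{55}{9} + y\right)}$)
$\frac{1}{a{\left(598,238 \right)}} = \frac{1}{\frac{1}{4} \frac{1}{-55 + 9 \cdot 598} \left(-486 + 238 - 2142 \cdot 598\right)} = \frac{1}{\frac{1}{4} \frac{1}{-55 + 5382} \left(-486 + 238 - 1280916\right)} = \frac{1}{\frac{1}{4} \cdot \frac{1}{5327} \left(-1281164\right)} = \frac{1}{- \frac{320291}{5327}} = - \frac{5327}{320291}$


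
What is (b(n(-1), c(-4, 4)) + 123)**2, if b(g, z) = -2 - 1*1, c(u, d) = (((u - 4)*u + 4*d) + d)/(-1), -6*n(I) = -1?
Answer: 14400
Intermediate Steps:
n(I) = 1/6 (n(I) = -1/6*(-1) = 1/6)
c(u, d) = -5*d - u*(-4 + u) (c(u, d) = (((-4 + u)*u + 4*d) + d)*(-1) = ((u*(-4 + u) + 4*d) + d)*(-1) = ((4*d + u*(-4 + u)) + d)*(-1) = (5*d + u*(-4 + u))*(-1) = -5*d - u*(-4 + u))
b(g, z) = -3 (b(g, z) = -2 - 1 = -3)
(b(n(-1), c(-4, 4)) + 123)**2 = (-3 + 123)**2 = 120**2 = 14400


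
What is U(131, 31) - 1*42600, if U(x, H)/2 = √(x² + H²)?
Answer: -42600 + 2*√18122 ≈ -42331.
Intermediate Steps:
U(x, H) = 2*√(H² + x²) (U(x, H) = 2*√(x² + H²) = 2*√(H² + x²))
U(131, 31) - 1*42600 = 2*√(31² + 131²) - 1*42600 = 2*√(961 + 17161) - 42600 = 2*√18122 - 42600 = -42600 + 2*√18122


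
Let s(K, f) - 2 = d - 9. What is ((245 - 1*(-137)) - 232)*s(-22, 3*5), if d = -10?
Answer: -2550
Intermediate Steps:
s(K, f) = -17 (s(K, f) = 2 + (-10 - 9) = 2 - 19 = -17)
((245 - 1*(-137)) - 232)*s(-22, 3*5) = ((245 - 1*(-137)) - 232)*(-17) = ((245 + 137) - 232)*(-17) = (382 - 232)*(-17) = 150*(-17) = -2550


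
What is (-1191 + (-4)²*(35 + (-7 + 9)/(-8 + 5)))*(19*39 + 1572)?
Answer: -1484175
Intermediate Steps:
(-1191 + (-4)²*(35 + (-7 + 9)/(-8 + 5)))*(19*39 + 1572) = (-1191 + 16*(35 + 2/(-3)))*(741 + 1572) = (-1191 + 16*(35 + 2*(-⅓)))*2313 = (-1191 + 16*(35 - ⅔))*2313 = (-1191 + 16*(103/3))*2313 = (-1191 + 1648/3)*2313 = -1925/3*2313 = -1484175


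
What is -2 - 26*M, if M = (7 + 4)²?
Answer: -3148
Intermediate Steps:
M = 121 (M = 11² = 121)
-2 - 26*M = -2 - 26*121 = -2 - 3146 = -3148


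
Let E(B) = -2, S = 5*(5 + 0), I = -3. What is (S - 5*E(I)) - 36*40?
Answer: -1405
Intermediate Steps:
S = 25 (S = 5*5 = 25)
(S - 5*E(I)) - 36*40 = (25 - 5*(-2)) - 36*40 = (25 + 10) - 1440 = 35 - 1440 = -1405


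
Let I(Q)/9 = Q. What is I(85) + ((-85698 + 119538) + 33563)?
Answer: 68168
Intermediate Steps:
I(Q) = 9*Q
I(85) + ((-85698 + 119538) + 33563) = 9*85 + ((-85698 + 119538) + 33563) = 765 + (33840 + 33563) = 765 + 67403 = 68168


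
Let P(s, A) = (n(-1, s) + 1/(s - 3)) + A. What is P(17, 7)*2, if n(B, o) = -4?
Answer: 43/7 ≈ 6.1429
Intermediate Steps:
P(s, A) = -4 + A + 1/(-3 + s) (P(s, A) = (-4 + 1/(s - 3)) + A = (-4 + 1/(-3 + s)) + A = -4 + A + 1/(-3 + s))
P(17, 7)*2 = ((13 - 4*17 - 3*7 + 7*17)/(-3 + 17))*2 = ((13 - 68 - 21 + 119)/14)*2 = ((1/14)*43)*2 = (43/14)*2 = 43/7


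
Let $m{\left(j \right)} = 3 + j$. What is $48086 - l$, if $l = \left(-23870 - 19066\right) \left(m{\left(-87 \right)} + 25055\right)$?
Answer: $1072202942$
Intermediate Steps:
$l = -1072154856$ ($l = \left(-23870 - 19066\right) \left(\left(3 - 87\right) + 25055\right) = - 42936 \left(-84 + 25055\right) = \left(-42936\right) 24971 = -1072154856$)
$48086 - l = 48086 - -1072154856 = 48086 + 1072154856 = 1072202942$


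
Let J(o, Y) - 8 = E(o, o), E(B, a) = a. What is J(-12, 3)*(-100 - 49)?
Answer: 596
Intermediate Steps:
J(o, Y) = 8 + o
J(-12, 3)*(-100 - 49) = (8 - 12)*(-100 - 49) = -4*(-149) = 596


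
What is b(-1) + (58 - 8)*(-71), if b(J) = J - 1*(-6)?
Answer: -3545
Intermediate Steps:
b(J) = 6 + J (b(J) = J + 6 = 6 + J)
b(-1) + (58 - 8)*(-71) = (6 - 1) + (58 - 8)*(-71) = 5 + 50*(-71) = 5 - 3550 = -3545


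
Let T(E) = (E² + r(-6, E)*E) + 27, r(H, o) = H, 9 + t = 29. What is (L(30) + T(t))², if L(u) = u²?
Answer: 1456849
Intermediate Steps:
t = 20 (t = -9 + 29 = 20)
T(E) = 27 + E² - 6*E (T(E) = (E² - 6*E) + 27 = 27 + E² - 6*E)
(L(30) + T(t))² = (30² + (27 + 20² - 6*20))² = (900 + (27 + 400 - 120))² = (900 + 307)² = 1207² = 1456849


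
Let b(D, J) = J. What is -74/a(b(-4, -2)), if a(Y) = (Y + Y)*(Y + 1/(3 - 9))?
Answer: -111/13 ≈ -8.5385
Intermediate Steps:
a(Y) = 2*Y*(-⅙ + Y) (a(Y) = (2*Y)*(Y + 1/(-6)) = (2*Y)*(Y - ⅙) = (2*Y)*(-⅙ + Y) = 2*Y*(-⅙ + Y))
-74/a(b(-4, -2)) = -74*(-3/(2*(-1 + 6*(-2)))) = -74*(-3/(2*(-1 - 12))) = -74/((⅓)*(-2)*(-13)) = -74/26/3 = -74*3/26 = -111/13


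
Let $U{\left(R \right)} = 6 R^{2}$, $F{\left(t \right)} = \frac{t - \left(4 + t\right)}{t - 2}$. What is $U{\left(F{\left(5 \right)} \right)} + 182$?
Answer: $\frac{578}{3} \approx 192.67$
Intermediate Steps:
$F{\left(t \right)} = - \frac{4}{-2 + t}$
$U{\left(F{\left(5 \right)} \right)} + 182 = 6 \left(- \frac{4}{-2 + 5}\right)^{2} + 182 = 6 \left(- \frac{4}{3}\right)^{2} + 182 = 6 \cdot \frac{16}{9} + 182 = \frac{32}{3} + 182 = \frac{578}{3}$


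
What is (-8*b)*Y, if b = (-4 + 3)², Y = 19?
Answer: -152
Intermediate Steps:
b = 1 (b = (-1)² = 1)
(-8*b)*Y = -8*1*19 = -8*19 = -152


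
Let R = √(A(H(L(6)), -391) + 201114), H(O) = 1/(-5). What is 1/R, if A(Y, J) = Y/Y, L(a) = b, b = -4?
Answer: √201115/201115 ≈ 0.0022299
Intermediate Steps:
L(a) = -4
H(O) = -⅕
A(Y, J) = 1
R = √201115 (R = √(1 + 201114) = √201115 ≈ 448.46)
1/R = 1/(√201115) = √201115/201115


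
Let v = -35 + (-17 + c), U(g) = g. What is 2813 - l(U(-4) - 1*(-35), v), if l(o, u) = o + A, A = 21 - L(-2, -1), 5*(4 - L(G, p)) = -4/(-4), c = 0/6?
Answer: 13824/5 ≈ 2764.8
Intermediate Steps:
c = 0 (c = 0*(⅙) = 0)
L(G, p) = 19/5 (L(G, p) = 4 - (-4)/(5*(-4)) = 4 - (-4)*(-1)/(5*4) = 4 - ⅕*1 = 4 - ⅕ = 19/5)
A = 86/5 (A = 21 - 1*19/5 = 21 - 19/5 = 86/5 ≈ 17.200)
v = -52 (v = -35 + (-17 + 0) = -35 - 17 = -52)
l(o, u) = 86/5 + o (l(o, u) = o + 86/5 = 86/5 + o)
2813 - l(U(-4) - 1*(-35), v) = 2813 - (86/5 + (-4 - 1*(-35))) = 2813 - (86/5 + (-4 + 35)) = 2813 - (86/5 + 31) = 2813 - 1*241/5 = 2813 - 241/5 = 13824/5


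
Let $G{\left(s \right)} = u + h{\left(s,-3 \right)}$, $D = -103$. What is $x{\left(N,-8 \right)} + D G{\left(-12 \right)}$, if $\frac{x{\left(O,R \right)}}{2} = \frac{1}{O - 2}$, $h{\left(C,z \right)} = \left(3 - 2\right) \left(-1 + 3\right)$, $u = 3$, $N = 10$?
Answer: $- \frac{2059}{4} \approx -514.75$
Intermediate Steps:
$h{\left(C,z \right)} = 2$ ($h{\left(C,z \right)} = 1 \cdot 2 = 2$)
$G{\left(s \right)} = 5$ ($G{\left(s \right)} = 3 + 2 = 5$)
$x{\left(O,R \right)} = \frac{2}{-2 + O}$ ($x{\left(O,R \right)} = \frac{2}{O - 2} = \frac{2}{-2 + O}$)
$x{\left(N,-8 \right)} + D G{\left(-12 \right)} = \frac{2}{-2 + 10} - 515 = \frac{2}{8} - 515 = 2 \cdot \frac{1}{8} - 515 = \frac{1}{4} - 515 = - \frac{2059}{4}$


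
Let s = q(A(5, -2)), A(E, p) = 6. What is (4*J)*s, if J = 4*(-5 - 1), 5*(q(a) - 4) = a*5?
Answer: -960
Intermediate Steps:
q(a) = 4 + a (q(a) = 4 + (a*5)/5 = 4 + (5*a)/5 = 4 + a)
s = 10 (s = 4 + 6 = 10)
J = -24 (J = 4*(-6) = -24)
(4*J)*s = (4*(-24))*10 = -96*10 = -960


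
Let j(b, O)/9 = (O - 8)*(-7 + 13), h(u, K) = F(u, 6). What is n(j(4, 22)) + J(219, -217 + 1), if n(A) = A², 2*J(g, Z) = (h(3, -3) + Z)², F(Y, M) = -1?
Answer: 1190161/2 ≈ 5.9508e+5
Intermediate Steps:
h(u, K) = -1
J(g, Z) = (-1 + Z)²/2
j(b, O) = -432 + 54*O (j(b, O) = 9*((O - 8)*(-7 + 13)) = 9*((-8 + O)*6) = 9*(-48 + 6*O) = -432 + 54*O)
n(j(4, 22)) + J(219, -217 + 1) = (-432 + 54*22)² + (-1 + (-217 + 1))²/2 = (-432 + 1188)² + (-1 - 216)²/2 = 756² + (½)*(-217)² = 571536 + (½)*47089 = 571536 + 47089/2 = 1190161/2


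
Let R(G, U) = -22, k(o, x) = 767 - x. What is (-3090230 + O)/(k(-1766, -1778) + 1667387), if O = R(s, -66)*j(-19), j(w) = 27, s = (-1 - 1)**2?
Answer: -70246/37953 ≈ -1.8509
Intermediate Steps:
s = 4 (s = (-2)**2 = 4)
O = -594 (O = -22*27 = -594)
(-3090230 + O)/(k(-1766, -1778) + 1667387) = (-3090230 - 594)/((767 - 1*(-1778)) + 1667387) = -3090824/((767 + 1778) + 1667387) = -3090824/(2545 + 1667387) = -3090824/1669932 = -3090824*1/1669932 = -70246/37953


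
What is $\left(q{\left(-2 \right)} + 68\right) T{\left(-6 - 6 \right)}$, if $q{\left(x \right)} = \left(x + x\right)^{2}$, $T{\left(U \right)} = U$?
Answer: $-1008$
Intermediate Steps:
$q{\left(x \right)} = 4 x^{2}$ ($q{\left(x \right)} = \left(2 x\right)^{2} = 4 x^{2}$)
$\left(q{\left(-2 \right)} + 68\right) T{\left(-6 - 6 \right)} = \left(4 \left(-2\right)^{2} + 68\right) \left(-6 - 6\right) = \left(4 \cdot 4 + 68\right) \left(-12\right) = \left(16 + 68\right) \left(-12\right) = 84 \left(-12\right) = -1008$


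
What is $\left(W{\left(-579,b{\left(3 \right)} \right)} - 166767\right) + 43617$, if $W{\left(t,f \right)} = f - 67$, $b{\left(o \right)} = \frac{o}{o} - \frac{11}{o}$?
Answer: $- \frac{369659}{3} \approx -1.2322 \cdot 10^{5}$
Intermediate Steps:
$b{\left(o \right)} = 1 - \frac{11}{o}$
$W{\left(t,f \right)} = -67 + f$
$\left(W{\left(-579,b{\left(3 \right)} \right)} - 166767\right) + 43617 = \left(\left(-67 + \frac{-11 + 3}{3}\right) - 166767\right) + 43617 = \left(\left(-67 + \frac{1}{3} \left(-8\right)\right) - 166767\right) + 43617 = \left(\left(-67 - \frac{8}{3}\right) - 166767\right) + 43617 = \left(- \frac{209}{3} - 166767\right) + 43617 = - \frac{500510}{3} + 43617 = - \frac{369659}{3}$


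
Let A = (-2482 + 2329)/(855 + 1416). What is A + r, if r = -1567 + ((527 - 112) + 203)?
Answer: -718444/757 ≈ -949.07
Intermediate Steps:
r = -949 (r = -1567 + (415 + 203) = -1567 + 618 = -949)
A = -51/757 (A = -153/2271 = -153*1/2271 = -51/757 ≈ -0.067371)
A + r = -51/757 - 949 = -718444/757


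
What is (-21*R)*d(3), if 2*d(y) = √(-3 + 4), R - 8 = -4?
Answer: -42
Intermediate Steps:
R = 4 (R = 8 - 4 = 4)
d(y) = ½ (d(y) = √(-3 + 4)/2 = √1/2 = (½)*1 = ½)
(-21*R)*d(3) = -21*4*(½) = -84*½ = -42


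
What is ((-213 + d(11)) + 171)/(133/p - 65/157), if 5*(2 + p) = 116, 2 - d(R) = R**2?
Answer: -2679362/97515 ≈ -27.476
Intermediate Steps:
d(R) = 2 - R**2
p = 106/5 (p = -2 + (1/5)*116 = -2 + 116/5 = 106/5 ≈ 21.200)
((-213 + d(11)) + 171)/(133/p - 65/157) = ((-213 + (2 - 1*11**2)) + 171)/(133/(106/5) - 65/157) = ((-213 + (2 - 1*121)) + 171)/(133*(5/106) - 65*1/157) = ((-213 + (2 - 121)) + 171)/(665/106 - 65/157) = ((-213 - 119) + 171)/(97515/16642) = (-332 + 171)*(16642/97515) = -161*16642/97515 = -2679362/97515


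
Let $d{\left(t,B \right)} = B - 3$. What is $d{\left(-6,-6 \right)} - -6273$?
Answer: $6264$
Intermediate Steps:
$d{\left(t,B \right)} = -3 + B$ ($d{\left(t,B \right)} = B - 3 = -3 + B$)
$d{\left(-6,-6 \right)} - -6273 = \left(-3 - 6\right) - -6273 = -9 + 6273 = 6264$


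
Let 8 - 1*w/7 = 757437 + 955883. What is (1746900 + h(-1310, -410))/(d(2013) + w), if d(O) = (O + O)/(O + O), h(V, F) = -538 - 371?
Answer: -1745991/11993183 ≈ -0.14558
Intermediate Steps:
h(V, F) = -909
d(O) = 1 (d(O) = (2*O)/((2*O)) = (2*O)*(1/(2*O)) = 1)
w = -11993184 (w = 56 - 7*(757437 + 955883) = 56 - 7*1713320 = 56 - 11993240 = -11993184)
(1746900 + h(-1310, -410))/(d(2013) + w) = (1746900 - 909)/(1 - 11993184) = 1745991/(-11993183) = 1745991*(-1/11993183) = -1745991/11993183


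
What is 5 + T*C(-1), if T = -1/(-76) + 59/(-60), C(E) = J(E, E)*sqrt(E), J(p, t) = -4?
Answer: 5 + 1106*I/285 ≈ 5.0 + 3.8807*I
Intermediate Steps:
C(E) = -4*sqrt(E)
T = -553/570 (T = -1*(-1/76) + 59*(-1/60) = 1/76 - 59/60 = -553/570 ≈ -0.97018)
5 + T*C(-1) = 5 - (-1106)*sqrt(-1)/285 = 5 - (-1106)*I/285 = 5 + 1106*I/285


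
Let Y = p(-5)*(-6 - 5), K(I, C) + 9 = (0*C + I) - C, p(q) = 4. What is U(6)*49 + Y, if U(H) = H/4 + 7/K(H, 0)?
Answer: -509/6 ≈ -84.833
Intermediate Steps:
K(I, C) = -9 + I - C (K(I, C) = -9 + ((0*C + I) - C) = -9 + ((0 + I) - C) = -9 + (I - C) = -9 + I - C)
Y = -44 (Y = 4*(-6 - 5) = 4*(-11) = -44)
U(H) = 7/(-9 + H) + H/4 (U(H) = H/4 + 7/(-9 + H - 1*0) = H*(1/4) + 7/(-9 + H + 0) = H/4 + 7/(-9 + H) = 7/(-9 + H) + H/4)
U(6)*49 + Y = ((28 + 6*(-9 + 6))/(4*(-9 + 6)))*49 - 44 = ((1/4)*(28 + 6*(-3))/(-3))*49 - 44 = ((1/4)*(-1/3)*(28 - 18))*49 - 44 = ((1/4)*(-1/3)*10)*49 - 44 = -5/6*49 - 44 = -245/6 - 44 = -509/6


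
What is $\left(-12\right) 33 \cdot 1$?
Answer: $-396$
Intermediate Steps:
$\left(-12\right) 33 \cdot 1 = \left(-396\right) 1 = -396$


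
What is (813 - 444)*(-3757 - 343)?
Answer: -1512900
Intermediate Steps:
(813 - 444)*(-3757 - 343) = 369*(-4100) = -1512900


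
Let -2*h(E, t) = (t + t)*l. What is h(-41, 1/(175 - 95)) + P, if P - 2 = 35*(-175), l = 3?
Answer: -489843/80 ≈ -6123.0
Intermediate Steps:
P = -6123 (P = 2 + 35*(-175) = 2 - 6125 = -6123)
h(E, t) = -3*t (h(E, t) = -(t + t)*3/2 = -2*t*3/2 = -3*t)
h(-41, 1/(175 - 95)) + P = -3/(175 - 95) - 6123 = -3/80 - 6123 = -489843/80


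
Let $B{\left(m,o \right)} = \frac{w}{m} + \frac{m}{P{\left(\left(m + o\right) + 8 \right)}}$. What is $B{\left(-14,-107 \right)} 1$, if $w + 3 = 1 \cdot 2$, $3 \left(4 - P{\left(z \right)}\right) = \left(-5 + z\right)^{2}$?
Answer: $\frac{3625}{48692} \approx 0.074448$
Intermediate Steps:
$P{\left(z \right)} = 4 - \frac{\left(-5 + z\right)^{2}}{3}$
$w = -1$ ($w = -3 + 1 \cdot 2 = -3 + 2 = -1$)
$B{\left(m,o \right)} = - \frac{1}{m} + \frac{m}{4 - \frac{\left(3 + m + o\right)^{2}}{3}}$ ($B{\left(m,o \right)} = - \frac{1}{m} + \frac{m}{4 - \frac{\left(-5 + \left(\left(m + o\right) + 8\right)\right)^{2}}{3}} = - \frac{1}{m} + \frac{m}{4 - \frac{\left(-5 + \left(8 + m + o\right)\right)^{2}}{3}} = - \frac{1}{m} + \frac{m}{4 - \frac{\left(3 + m + o\right)^{2}}{3}}$)
$B{\left(-14,-107 \right)} 1 = \frac{12 - \left(3 - 14 - 107\right)^{2} - 3 \left(-14\right)^{2}}{\left(-14\right) \left(-12 + \left(3 - 14 - 107\right)^{2}\right)} 1 = - \frac{12 - \left(-118\right)^{2} - 588}{14 \left(-12 + \left(-118\right)^{2}\right)} 1 = - \frac{12 - 13924 - 588}{14 \left(-12 + 13924\right)} 1 = - \frac{12 - 13924 - 588}{14 \cdot 13912} \cdot 1 = \left(- \frac{1}{14}\right) \frac{1}{13912} \left(-14500\right) 1 = \frac{3625}{48692} \cdot 1 = \frac{3625}{48692}$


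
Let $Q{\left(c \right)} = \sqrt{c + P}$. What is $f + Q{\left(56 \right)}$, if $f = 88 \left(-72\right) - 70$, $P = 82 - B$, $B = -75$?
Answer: $-6406 + \sqrt{213} \approx -6391.4$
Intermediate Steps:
$P = 157$ ($P = 82 - -75 = 82 + 75 = 157$)
$Q{\left(c \right)} = \sqrt{157 + c}$ ($Q{\left(c \right)} = \sqrt{c + 157} = \sqrt{157 + c}$)
$f = -6406$ ($f = -6336 - 70 = -6406$)
$f + Q{\left(56 \right)} = -6406 + \sqrt{157 + 56} = -6406 + \sqrt{213}$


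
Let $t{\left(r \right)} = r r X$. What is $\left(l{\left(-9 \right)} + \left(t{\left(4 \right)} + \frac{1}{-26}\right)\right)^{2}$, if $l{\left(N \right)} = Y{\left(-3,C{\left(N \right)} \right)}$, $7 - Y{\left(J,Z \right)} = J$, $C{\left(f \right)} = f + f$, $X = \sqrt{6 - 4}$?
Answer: $\frac{413193}{676} + \frac{4144 \sqrt{2}}{13} \approx 1062.0$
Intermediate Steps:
$X = \sqrt{2} \approx 1.4142$
$C{\left(f \right)} = 2 f$
$t{\left(r \right)} = \sqrt{2} r^{2}$ ($t{\left(r \right)} = r r \sqrt{2} = r^{2} \sqrt{2} = \sqrt{2} r^{2}$)
$Y{\left(J,Z \right)} = 7 - J$
$l{\left(N \right)} = 10$ ($l{\left(N \right)} = 7 - -3 = 7 + 3 = 10$)
$\left(l{\left(-9 \right)} + \left(t{\left(4 \right)} + \frac{1}{-26}\right)\right)^{2} = \left(10 + \left(\sqrt{2} \cdot 4^{2} + \frac{1}{-26}\right)\right)^{2} = \left(10 - \left(\frac{1}{26} - \sqrt{2} \cdot 16\right)\right)^{2} = \left(10 - \left(\frac{1}{26} - 16 \sqrt{2}\right)\right)^{2} = \left(\frac{259}{26} + 16 \sqrt{2}\right)^{2}$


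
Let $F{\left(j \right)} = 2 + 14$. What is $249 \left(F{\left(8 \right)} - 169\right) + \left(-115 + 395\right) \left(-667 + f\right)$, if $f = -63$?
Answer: $-242497$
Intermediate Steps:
$F{\left(j \right)} = 16$
$249 \left(F{\left(8 \right)} - 169\right) + \left(-115 + 395\right) \left(-667 + f\right) = 249 \left(16 - 169\right) + \left(-115 + 395\right) \left(-667 - 63\right) = 249 \left(-153\right) + 280 \left(-730\right) = -38097 - 204400 = -242497$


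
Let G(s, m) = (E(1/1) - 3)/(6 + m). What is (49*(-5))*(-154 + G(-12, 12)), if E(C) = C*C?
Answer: 339815/9 ≈ 37757.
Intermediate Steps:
E(C) = C²
G(s, m) = -2/(6 + m) (G(s, m) = ((1/1)² - 3)/(6 + m) = (1² - 3)/(6 + m) = (1 - 3)/(6 + m) = -2/(6 + m))
(49*(-5))*(-154 + G(-12, 12)) = (49*(-5))*(-154 - 2/(6 + 12)) = -245*(-154 - 2/18) = -245*(-154 - 2*1/18) = -245*(-154 - ⅑) = -245*(-1387/9) = 339815/9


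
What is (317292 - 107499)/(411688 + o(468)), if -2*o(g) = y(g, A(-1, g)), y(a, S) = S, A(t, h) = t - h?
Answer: 139862/274615 ≈ 0.50930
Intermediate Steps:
o(g) = ½ + g/2 (o(g) = -(-1 - g)/2 = ½ + g/2)
(317292 - 107499)/(411688 + o(468)) = (317292 - 107499)/(411688 + (½ + (½)*468)) = 209793/(411688 + (½ + 234)) = 209793/(411688 + 469/2) = 209793/(823845/2) = 209793*(2/823845) = 139862/274615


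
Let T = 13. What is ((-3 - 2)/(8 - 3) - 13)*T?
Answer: -182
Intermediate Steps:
((-3 - 2)/(8 - 3) - 13)*T = ((-3 - 2)/(8 - 3) - 13)*13 = (-5/5 - 13)*13 = (-5*⅕ - 13)*13 = (-1 - 13)*13 = -14*13 = -182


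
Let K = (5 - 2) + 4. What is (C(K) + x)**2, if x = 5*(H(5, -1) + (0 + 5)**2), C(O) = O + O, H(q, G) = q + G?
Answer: 25281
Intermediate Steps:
H(q, G) = G + q
K = 7 (K = 3 + 4 = 7)
C(O) = 2*O
x = 145 (x = 5*((-1 + 5) + (0 + 5)**2) = 5*(4 + 5**2) = 5*(4 + 25) = 5*29 = 145)
(C(K) + x)**2 = (2*7 + 145)**2 = (14 + 145)**2 = 159**2 = 25281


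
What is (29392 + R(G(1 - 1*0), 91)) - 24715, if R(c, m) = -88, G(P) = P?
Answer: 4589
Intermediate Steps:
(29392 + R(G(1 - 1*0), 91)) - 24715 = (29392 - 88) - 24715 = 29304 - 24715 = 4589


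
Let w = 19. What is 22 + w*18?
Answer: 364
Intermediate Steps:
22 + w*18 = 22 + 19*18 = 22 + 342 = 364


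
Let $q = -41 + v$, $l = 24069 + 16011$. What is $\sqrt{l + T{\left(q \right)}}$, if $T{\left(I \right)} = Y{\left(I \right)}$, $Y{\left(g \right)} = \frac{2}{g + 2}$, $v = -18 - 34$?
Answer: $\frac{\sqrt{331902298}}{91} \approx 200.2$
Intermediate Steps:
$v = -52$
$l = 40080$
$q = -93$ ($q = -41 - 52 = -93$)
$Y{\left(g \right)} = \frac{2}{2 + g}$
$T{\left(I \right)} = \frac{2}{2 + I}$
$\sqrt{l + T{\left(q \right)}} = \sqrt{40080 + \frac{2}{2 - 93}} = \sqrt{40080 + \frac{2}{-91}} = \sqrt{40080 + 2 \left(- \frac{1}{91}\right)} = \sqrt{40080 - \frac{2}{91}} = \sqrt{\frac{3647278}{91}} = \frac{\sqrt{331902298}}{91}$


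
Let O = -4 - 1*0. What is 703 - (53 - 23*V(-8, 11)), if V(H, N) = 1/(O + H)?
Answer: 7777/12 ≈ 648.08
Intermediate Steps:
O = -4 (O = -4 + 0 = -4)
V(H, N) = 1/(-4 + H)
703 - (53 - 23*V(-8, 11)) = 703 - (53 - 23/(-4 - 8)) = 703 - (53 - 23/(-12)) = 703 - (53 - 23*(-1/12)) = 703 - (53 + 23/12) = 703 - 1*659/12 = 703 - 659/12 = 7777/12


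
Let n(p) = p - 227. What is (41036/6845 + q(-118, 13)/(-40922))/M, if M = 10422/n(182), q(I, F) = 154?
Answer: -3239809/125238858 ≈ -0.025869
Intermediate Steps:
n(p) = -227 + p
M = -1158/5 (M = 10422/(-227 + 182) = 10422/(-45) = 10422*(-1/45) = -1158/5 ≈ -231.60)
(41036/6845 + q(-118, 13)/(-40922))/M = (41036/6845 + 154/(-40922))/(-1158/5) = (41036*(1/6845) + 154*(-1/40922))*(-5/1158) = (41036/6845 - 11/2923)*(-5/1158) = (3239809/540755)*(-5/1158) = -3239809/125238858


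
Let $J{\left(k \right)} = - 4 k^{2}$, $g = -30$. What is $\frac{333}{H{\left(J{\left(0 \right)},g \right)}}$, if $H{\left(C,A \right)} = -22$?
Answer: $- \frac{333}{22} \approx -15.136$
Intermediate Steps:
$\frac{333}{H{\left(J{\left(0 \right)},g \right)}} = \frac{333}{-22} = 333 \left(- \frac{1}{22}\right) = - \frac{333}{22}$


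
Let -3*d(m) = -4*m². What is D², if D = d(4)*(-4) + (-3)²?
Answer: 52441/9 ≈ 5826.8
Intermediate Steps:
d(m) = 4*m²/3 (d(m) = -(-4)*m²/3 = 4*m²/3)
D = -229/3 (D = ((4/3)*4²)*(-4) + (-3)² = ((4/3)*16)*(-4) + 9 = (64/3)*(-4) + 9 = -256/3 + 9 = -229/3 ≈ -76.333)
D² = (-229/3)² = 52441/9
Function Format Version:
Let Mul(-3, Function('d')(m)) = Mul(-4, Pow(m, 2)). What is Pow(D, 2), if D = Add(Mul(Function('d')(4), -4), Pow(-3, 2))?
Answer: Rational(52441, 9) ≈ 5826.8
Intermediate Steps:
Function('d')(m) = Mul(Rational(4, 3), Pow(m, 2)) (Function('d')(m) = Mul(Rational(-1, 3), Mul(-4, Pow(m, 2))) = Mul(Rational(4, 3), Pow(m, 2)))
D = Rational(-229, 3) (D = Add(Mul(Mul(Rational(4, 3), Pow(4, 2)), -4), Pow(-3, 2)) = Add(Mul(Mul(Rational(4, 3), 16), -4), 9) = Add(Mul(Rational(64, 3), -4), 9) = Add(Rational(-256, 3), 9) = Rational(-229, 3) ≈ -76.333)
Pow(D, 2) = Pow(Rational(-229, 3), 2) = Rational(52441, 9)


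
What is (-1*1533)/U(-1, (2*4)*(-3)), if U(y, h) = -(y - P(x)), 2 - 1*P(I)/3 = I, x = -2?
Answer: -1533/13 ≈ -117.92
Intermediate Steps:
P(I) = 6 - 3*I
U(y, h) = 12 - y (U(y, h) = -(y - (6 - 3*(-2))) = -(y - (6 + 6)) = -(y - 1*12) = -(y - 12) = -(-12 + y) = 12 - y)
(-1*1533)/U(-1, (2*4)*(-3)) = (-1*1533)/(12 - 1*(-1)) = -1533/(12 + 1) = -1533/13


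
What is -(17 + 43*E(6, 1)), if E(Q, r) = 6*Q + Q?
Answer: -1823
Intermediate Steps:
E(Q, r) = 7*Q
-(17 + 43*E(6, 1)) = -(17 + 43*(7*6)) = -(17 + 43*42) = -(17 + 1806) = -1*1823 = -1823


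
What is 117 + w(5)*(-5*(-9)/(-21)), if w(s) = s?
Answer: 744/7 ≈ 106.29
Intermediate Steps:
117 + w(5)*(-5*(-9)/(-21)) = 117 + 5*(-5*(-9)/(-21)) = 117 + 5*(45*(-1/21)) = 117 + 5*(-15/7) = 117 - 75/7 = 744/7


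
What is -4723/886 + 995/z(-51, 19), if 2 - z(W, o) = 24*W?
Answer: -1227207/271559 ≈ -4.5191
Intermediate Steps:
z(W, o) = 2 - 24*W
-4723/886 + 995/z(-51, 19) = -4723/886 + 995/(2 - 24*(-51)) = -4723*1/886 + 995/(2 + 1224) = -4723/886 + 995/1226 = -1227207/271559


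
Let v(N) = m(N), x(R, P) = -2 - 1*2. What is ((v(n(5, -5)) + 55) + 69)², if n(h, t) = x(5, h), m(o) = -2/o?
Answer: 62001/4 ≈ 15500.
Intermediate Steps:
x(R, P) = -4 (x(R, P) = -2 - 2 = -4)
n(h, t) = -4
v(N) = -2/N
((v(n(5, -5)) + 55) + 69)² = ((-2/(-4) + 55) + 69)² = ((-2*(-¼) + 55) + 69)² = ((½ + 55) + 69)² = (111/2 + 69)² = (249/2)² = 62001/4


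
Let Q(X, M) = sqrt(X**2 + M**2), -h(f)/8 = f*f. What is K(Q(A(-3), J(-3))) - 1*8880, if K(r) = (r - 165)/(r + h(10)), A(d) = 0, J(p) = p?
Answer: -7077198/797 ≈ -8879.8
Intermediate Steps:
h(f) = -8*f**2 (h(f) = -8*f*f = -8*f**2)
Q(X, M) = sqrt(M**2 + X**2)
K(r) = (-165 + r)/(-800 + r) (K(r) = (r - 165)/(r - 8*10**2) = (-165 + r)/(r - 8*100) = (-165 + r)/(r - 800) = (-165 + r)/(-800 + r))
K(Q(A(-3), J(-3))) - 1*8880 = (-165 + sqrt((-3)**2 + 0**2))/(-800 + sqrt((-3)**2 + 0**2)) - 1*8880 = (-165 + sqrt(9 + 0))/(-800 + sqrt(9 + 0)) - 8880 = (-165 + sqrt(9))/(-800 + sqrt(9)) - 8880 = (-165 + 3)/(-800 + 3) - 8880 = -162/(-797) - 8880 = -1/797*(-162) - 8880 = 162/797 - 8880 = -7077198/797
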